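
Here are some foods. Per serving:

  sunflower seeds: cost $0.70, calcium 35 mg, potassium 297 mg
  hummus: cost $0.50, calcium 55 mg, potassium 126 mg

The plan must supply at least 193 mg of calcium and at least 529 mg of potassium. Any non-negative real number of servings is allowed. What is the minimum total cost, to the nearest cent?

At the optimum either one food covers both requirements or two foods hit both targets exactly; no other combination can be cheaper.
sunflower seeds only: max(193/35, 529/297) = 5.514 servings → $3.86.
hummus only: max(193/55, 529/126) = 4.198 servings → $2.10.
sunflower seeds + hummus with both tight: 0.4006 servings and 3.254 servings → $1.91.
So the least-cost plan costs $1.91.

$1.91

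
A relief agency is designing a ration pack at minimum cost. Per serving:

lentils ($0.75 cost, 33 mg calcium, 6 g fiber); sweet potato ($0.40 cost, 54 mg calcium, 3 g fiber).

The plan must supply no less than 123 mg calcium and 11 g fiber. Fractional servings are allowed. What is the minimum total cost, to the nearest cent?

With two linear requirements the optimum uses one or two foods; enumerate the corners.
lentils only: max(123/33, 11/6) = 3.727 servings → $2.80.
sweet potato only: max(123/54, 11/3) = 3.667 servings → $1.47.
lentils + sweet potato with both tight: 1 serving and 1.667 servings → $1.42.
The minimum over all feasible corners is $1.42.

$1.42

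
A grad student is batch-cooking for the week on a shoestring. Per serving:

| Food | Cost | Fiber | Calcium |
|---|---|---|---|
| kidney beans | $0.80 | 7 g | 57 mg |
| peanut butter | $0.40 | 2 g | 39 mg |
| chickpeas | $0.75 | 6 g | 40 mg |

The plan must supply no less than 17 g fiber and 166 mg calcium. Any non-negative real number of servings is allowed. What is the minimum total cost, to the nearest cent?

Minimising a linear cost over {fiber ≥ 17, calcium ≥ 166, servings ≥ 0} — the optimum is at a vertex, using one or two foods.
kidney beans only: max(17/7, 166/57) = 2.912 servings → $2.33.
peanut butter only: max(17/2, 166/39) = 8.5 servings → $3.40.
chickpeas only: max(17/6, 166/40) = 4.15 servings → $3.11.
kidney beans + peanut butter with both tight: 2.082 servings and 1.214 servings → $2.15.
kidney beans + chickpeas with both targets exact would need a negative amount; discard.
peanut butter + chickpeas with both tight: 2.052 servings and 2.149 servings → $2.43.
So the least-cost plan costs $2.15.

$2.15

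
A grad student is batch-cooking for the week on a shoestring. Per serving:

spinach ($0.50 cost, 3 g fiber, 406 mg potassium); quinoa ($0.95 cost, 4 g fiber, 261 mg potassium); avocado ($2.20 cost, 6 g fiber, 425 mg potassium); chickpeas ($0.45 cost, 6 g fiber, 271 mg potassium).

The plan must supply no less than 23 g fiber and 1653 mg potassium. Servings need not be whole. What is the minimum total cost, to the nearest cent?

An LP optimum is at a vertex; with two nutrient constraints at most two foods are used. Check each candidate.
spinach only: max(23/3, 1653/406) = 7.667 servings → $3.83.
quinoa only: max(23/4, 1653/261) = 6.333 servings → $6.02.
avocado only: max(23/6, 1653/425) = 3.889 servings → $8.56.
chickpeas only: max(23/6, 1653/271) = 6.1 servings → $2.74.
spinach + quinoa with both tight: 0.7241 servings and 5.207 servings → $5.31.
spinach + avocado with both tight: 0.1232 servings and 3.772 servings → $8.36.
spinach + chickpeas with both tight: 2.27 servings and 2.698 servings → $2.35.
quinoa + avocado: intersection lies outside the first quadrant.
quinoa + chickpeas: intersection lies outside the first quadrant.
avocado + chickpeas: intersection lies outside the first quadrant.
So the least-cost plan costs $2.35.

$2.35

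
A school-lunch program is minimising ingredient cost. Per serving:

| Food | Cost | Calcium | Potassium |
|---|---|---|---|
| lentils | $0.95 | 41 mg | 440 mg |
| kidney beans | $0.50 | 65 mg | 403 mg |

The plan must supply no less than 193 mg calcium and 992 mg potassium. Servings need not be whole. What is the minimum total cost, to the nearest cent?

$1.48

A basic optimal solution has at most two foods positive. Try each food alone and each pair with both targets met exactly.
lentils only: max(193/41, 992/440) = 4.707 servings → $4.47.
kidney beans only: max(193/65, 992/403) = 2.969 servings → $1.48.
lentils + kidney beans with both targets exact would need a negative amount; discard.
The minimum over all feasible corners is $1.48.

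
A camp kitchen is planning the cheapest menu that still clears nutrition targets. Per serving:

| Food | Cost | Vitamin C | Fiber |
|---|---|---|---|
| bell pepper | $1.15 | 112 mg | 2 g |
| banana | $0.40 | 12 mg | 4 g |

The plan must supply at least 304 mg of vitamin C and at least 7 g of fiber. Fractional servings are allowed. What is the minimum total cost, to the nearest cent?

$3.24

A basic optimal solution has at most two foods positive. Try each food alone and each pair with both targets met exactly.
bell pepper only: max(304/112, 7/2) = 3.5 servings → $4.03.
banana only: max(304/12, 7/4) = 25.33 servings → $10.13.
bell pepper + banana with both tight: 2.67 servings and 0.4151 servings → $3.24.
The minimum over all feasible corners is $3.24.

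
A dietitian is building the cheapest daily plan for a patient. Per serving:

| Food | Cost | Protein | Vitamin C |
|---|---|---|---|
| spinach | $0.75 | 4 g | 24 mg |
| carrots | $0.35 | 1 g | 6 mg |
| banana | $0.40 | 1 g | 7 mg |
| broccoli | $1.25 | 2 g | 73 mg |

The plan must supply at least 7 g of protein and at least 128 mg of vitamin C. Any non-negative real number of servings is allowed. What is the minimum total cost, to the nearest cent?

$2.55

Check every corner: each single food scaled to meet both minima, and each pair solved so both constraints bind.
spinach only: max(7/4, 128/24) = 5.333 servings → $4.00.
carrots only: max(7/1, 128/6) = 21.33 servings → $7.47.
banana only: max(7/1, 128/7) = 18.29 servings → $7.31.
broccoli only: max(7/2, 128/73) = 3.5 servings → $4.38.
spinach + carrots (both tight): parallel constraints — no distinct corner.
spinach + banana: intersection lies outside the first quadrant.
spinach + broccoli with both tight: 1.045 servings and 1.41 servings → $2.55.
carrots + banana with both targets exact would need a negative amount; discard.
carrots + broccoli with both tight: 4.18 servings and 1.41 servings → $3.23.
banana + broccoli with both tight: 4.322 servings and 1.339 servings → $3.40.
Cheapest feasible corner: $2.55.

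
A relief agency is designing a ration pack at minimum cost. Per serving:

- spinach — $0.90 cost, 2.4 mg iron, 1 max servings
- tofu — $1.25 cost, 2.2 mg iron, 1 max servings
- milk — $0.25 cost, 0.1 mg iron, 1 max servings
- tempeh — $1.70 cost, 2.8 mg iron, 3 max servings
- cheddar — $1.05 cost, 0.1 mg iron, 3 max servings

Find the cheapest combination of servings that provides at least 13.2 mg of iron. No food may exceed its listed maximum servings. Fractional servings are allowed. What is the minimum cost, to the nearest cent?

$8.55

Cost per mg of iron: spinach $0.3750, tofu $0.5682, tempeh $0.6071, milk $2.5000, cheddar $10.5000.
Take 1 serving of spinach: +2.4 mg iron for $0.90 (total $0.90, still need 10.8 mg).
Take 1 serving of tofu: +2.2 mg iron for $1.25 (total $2.15, still need 8.6 mg).
Take 3 servings of tempeh: +8.4 mg iron for $5.10 (total $7.25, still need 0.2 mg).
Take 1 serving of milk: +0.1 mg iron for $0.25 (total $7.50, still need 0.1 mg).
Take 1 serving of cheddar: +0.1 mg iron for $1.05 (total $8.55, still need 0.0 mg).
Greedy by cheapest-per-mg is optimal for a single linear constraint, so the minimum cost is $8.55.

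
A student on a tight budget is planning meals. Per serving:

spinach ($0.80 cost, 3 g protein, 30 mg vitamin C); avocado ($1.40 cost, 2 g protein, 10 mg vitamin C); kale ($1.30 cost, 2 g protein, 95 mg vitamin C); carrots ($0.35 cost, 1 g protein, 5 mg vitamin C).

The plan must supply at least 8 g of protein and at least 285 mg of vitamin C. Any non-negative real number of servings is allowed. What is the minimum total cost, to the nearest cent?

With two linear requirements the optimum uses one or two foods; enumerate the corners.
spinach only: max(8/3, 285/30) = 9.5 servings → $7.60.
avocado only: max(8/2, 285/10) = 28.5 servings → $39.90.
kale only: max(8/2, 285/95) = 4 servings → $5.20.
carrots only: max(8/1, 285/5) = 57 servings → $19.95.
spinach + avocado with both targets exact would need a negative amount; discard.
spinach + kale with both tight: 0.8444 servings and 2.733 servings → $4.23.
spinach + carrots: the both-tight solution has a negative serving — not a feasible corner.
avocado + kale with both tight: 1.118 servings and 2.882 servings → $5.31.
avocado + carrots (both tight): parallel constraints — no distinct corner.
kale + carrots with both tight: 2.882 servings and 2.235 servings → $4.53.
So the least-cost plan costs $4.23.

$4.23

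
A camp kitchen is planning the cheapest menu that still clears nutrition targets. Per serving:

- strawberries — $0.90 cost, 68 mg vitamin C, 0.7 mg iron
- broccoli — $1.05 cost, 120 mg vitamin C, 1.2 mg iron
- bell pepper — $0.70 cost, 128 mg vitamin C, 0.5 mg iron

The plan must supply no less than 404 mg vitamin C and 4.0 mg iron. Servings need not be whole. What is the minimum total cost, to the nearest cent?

A basic optimal solution has at most two foods positive. Try each food alone and each pair with both targets met exactly.
strawberries only: max(404/68, 4.0/0.7) = 5.941 servings → $5.35.
broccoli only: max(404/120, 4.0/1.2) = 3.367 servings → $3.54.
bell pepper only: max(404/128, 4.0/0.5) = 8 servings → $5.60.
strawberries + broccoli: the both-tight solution has a negative serving — not a feasible corner.
strawberries + bell pepper with both tight: 5.576 servings and 0.1942 servings → $5.15.
broccoli + bell pepper with both tight: 3.312 servings and 0.05128 servings → $3.51.
So the least-cost plan costs $3.51.

$3.51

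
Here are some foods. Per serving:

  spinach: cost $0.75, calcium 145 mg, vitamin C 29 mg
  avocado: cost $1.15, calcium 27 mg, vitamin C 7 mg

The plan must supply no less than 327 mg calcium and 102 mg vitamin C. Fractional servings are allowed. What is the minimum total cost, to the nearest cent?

The cheapest plan sits at a corner of the feasible region — with two constraints it uses at most two foods.
spinach only: max(327/145, 102/29) = 3.517 servings → $2.64.
avocado only: max(327/27, 102/7) = 14.57 servings → $16.76.
spinach + avocado: the both-tight solution has a negative serving — not a feasible corner.
The minimum over all feasible corners is $2.64.

$2.64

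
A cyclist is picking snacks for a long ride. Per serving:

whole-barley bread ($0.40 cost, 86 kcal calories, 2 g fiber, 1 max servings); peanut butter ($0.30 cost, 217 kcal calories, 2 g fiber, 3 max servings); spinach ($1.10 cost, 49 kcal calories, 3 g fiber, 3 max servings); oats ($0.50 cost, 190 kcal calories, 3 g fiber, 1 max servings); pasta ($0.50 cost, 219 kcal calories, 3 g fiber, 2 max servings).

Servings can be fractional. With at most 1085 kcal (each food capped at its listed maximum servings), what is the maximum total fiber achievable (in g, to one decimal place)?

Fiber per kcal: spinach 0.06122, whole-barley bread 0.02326, oats 0.01579, pasta 0.0137, peanut butter 0.009217.
Take 3 servings of spinach: uses 147 kcal, +9.0 g fiber (running total 9.0 g).
Take 1 serving of whole-barley bread: uses 86 kcal, +2.0 g fiber (running total 11.0 g).
Take 1 serving of oats: uses 190 kcal, +3.0 g fiber (running total 14.0 g).
Take 2 servings of pasta: uses 438 kcal, +6.0 g fiber (running total 20.0 g).
Take 1.032 servings of peanut butter: uses 224 kcal, +2.1 g fiber (running total 22.1 g).
Filling greedily by fiber-per-kcal is optimal for one linear limit, giving 22.1 g.

22.1 g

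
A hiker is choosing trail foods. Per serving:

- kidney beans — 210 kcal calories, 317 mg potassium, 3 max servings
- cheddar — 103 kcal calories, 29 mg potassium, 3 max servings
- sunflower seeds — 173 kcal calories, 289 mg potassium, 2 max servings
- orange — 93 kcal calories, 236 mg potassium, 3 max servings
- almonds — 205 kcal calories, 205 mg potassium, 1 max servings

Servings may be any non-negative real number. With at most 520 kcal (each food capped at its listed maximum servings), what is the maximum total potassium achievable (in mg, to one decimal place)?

Potassium per kcal: orange 2.538, sunflower seeds 1.671, kidney beans 1.51, almonds 1, cheddar 0.2816.
Take 3 servings of orange: uses 279 kcal, +708.0 mg potassium (running total 708.0 mg).
Take 1.393 servings of sunflower seeds: uses 241 kcal, +402.6 mg potassium (running total 1110.6 mg).
Greedy by best ratio exhausts the calories allowance optimally: 1110.6 mg.

1110.6 mg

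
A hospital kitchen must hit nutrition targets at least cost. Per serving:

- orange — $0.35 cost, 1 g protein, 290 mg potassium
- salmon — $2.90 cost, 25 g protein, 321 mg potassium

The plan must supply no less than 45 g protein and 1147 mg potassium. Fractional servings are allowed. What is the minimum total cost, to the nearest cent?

orange only: max(45/1, 1147/290) = 45 servings → $15.75.
salmon only: max(45/25, 1147/321) = 3.573 servings → $10.36.
orange + salmon with both tight: 2.054 servings and 1.718 servings → $5.70.
So the least-cost plan costs $5.70.

$5.70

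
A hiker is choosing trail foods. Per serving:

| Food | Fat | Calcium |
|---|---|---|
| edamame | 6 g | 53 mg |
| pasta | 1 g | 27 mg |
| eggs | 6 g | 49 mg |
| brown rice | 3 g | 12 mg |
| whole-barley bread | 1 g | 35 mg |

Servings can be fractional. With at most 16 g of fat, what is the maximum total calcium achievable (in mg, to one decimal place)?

560.0 mg

Calcium per g fat: whole-barley bread 35, pasta 27, edamame 8.833, eggs 8.167, brown rice 4.
With no serving limits, spend the whole fat allowance on whole-barley bread: 16 g / 1 g × 35 mg = 560.0 mg.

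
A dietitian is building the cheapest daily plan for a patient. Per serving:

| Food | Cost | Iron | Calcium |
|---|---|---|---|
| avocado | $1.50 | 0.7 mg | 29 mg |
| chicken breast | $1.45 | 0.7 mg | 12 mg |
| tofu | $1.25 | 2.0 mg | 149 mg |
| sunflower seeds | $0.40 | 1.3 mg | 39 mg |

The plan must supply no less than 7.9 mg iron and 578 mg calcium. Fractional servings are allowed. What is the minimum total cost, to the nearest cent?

At the optimum either one food covers both requirements or two foods hit both targets exactly; no other combination can be cheaper.
avocado only: max(7.9/0.7, 578/29) = 19.93 servings → $29.90.
chicken breast only: max(7.9/0.7, 578/12) = 48.17 servings → $69.84.
tofu only: max(7.9/2.0, 578/149) = 3.95 servings → $4.94.
sunflower seeds only: max(7.9/1.3, 578/39) = 14.82 servings → $5.93.
avocado + chicken breast: the both-tight solution has a negative serving — not a feasible corner.
avocado + tofu with both tight: 0.4557 servings and 3.79 servings → $5.42.
avocado + sunflower seeds: intersection lies outside the first quadrant.
chicken breast + tofu with both tight: 0.2628 servings and 3.858 servings → $5.20.
chicken breast + sunflower seeds: the both-tight solution has a negative serving — not a feasible corner.
tofu + sunflower seeds with both tight: 3.831 servings and 0.1824 servings → $4.86.
So the least-cost plan costs $4.86.

$4.86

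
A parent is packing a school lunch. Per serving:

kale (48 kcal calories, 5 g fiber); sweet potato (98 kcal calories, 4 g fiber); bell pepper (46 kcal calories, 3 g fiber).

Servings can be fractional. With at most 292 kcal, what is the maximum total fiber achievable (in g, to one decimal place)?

30.4 g

Fiber per kcal: kale 0.1042, bell pepper 0.06522, sweet potato 0.04082.
With no serving limits, spend the whole calories allowance on kale: 292 kcal / 48 kcal × 5 g = 30.4 g.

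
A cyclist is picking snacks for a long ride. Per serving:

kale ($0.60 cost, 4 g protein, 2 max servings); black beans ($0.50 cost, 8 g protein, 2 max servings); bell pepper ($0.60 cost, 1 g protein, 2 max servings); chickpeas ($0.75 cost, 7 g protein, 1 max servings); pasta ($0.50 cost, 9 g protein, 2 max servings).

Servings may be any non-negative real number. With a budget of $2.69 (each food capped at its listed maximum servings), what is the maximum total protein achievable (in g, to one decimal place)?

40.4 g

Protein per dollar: pasta 18, black beans 16, chickpeas 9.333, kale 6.667, bell pepper 1.667.
Take 2 servings of pasta: spends $1.00, +18.0 g protein (running total 18.0 g).
Take 2 servings of black beans: spends $1.00, +16.0 g protein (running total 34.0 g).
Take 0.92 servings of chickpeas: spends $0.69, +6.4 g protein (running total 40.4 g).
Filling greedily by protein-per-dollar is optimal for one linear limit, giving 40.4 g.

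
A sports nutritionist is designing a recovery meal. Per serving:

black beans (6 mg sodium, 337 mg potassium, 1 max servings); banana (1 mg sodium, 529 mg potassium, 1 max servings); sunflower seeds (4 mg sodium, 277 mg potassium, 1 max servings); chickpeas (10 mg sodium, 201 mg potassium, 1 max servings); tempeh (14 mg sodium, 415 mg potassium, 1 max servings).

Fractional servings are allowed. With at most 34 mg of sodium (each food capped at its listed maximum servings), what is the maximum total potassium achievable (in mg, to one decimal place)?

1738.9 mg

Potassium per mg sodium: banana 529, sunflower seeds 69.25, black beans 56.17, tempeh 29.64, chickpeas 20.1.
Take 1 serving of banana: uses 1 mg sodium, +529.0 mg potassium (running total 529.0 mg).
Take 1 serving of sunflower seeds: uses 4 mg sodium, +277.0 mg potassium (running total 806.0 mg).
Take 1 serving of black beans: uses 6 mg sodium, +337.0 mg potassium (running total 1143.0 mg).
Take 1 serving of tempeh: uses 14 mg sodium, +415.0 mg potassium (running total 1558.0 mg).
Take 0.9 servings of chickpeas: uses 9 mg sodium, +180.9 mg potassium (running total 1738.9 mg).
Filling greedily by potassium-per-mg sodium is optimal for one linear limit, giving 1738.9 mg.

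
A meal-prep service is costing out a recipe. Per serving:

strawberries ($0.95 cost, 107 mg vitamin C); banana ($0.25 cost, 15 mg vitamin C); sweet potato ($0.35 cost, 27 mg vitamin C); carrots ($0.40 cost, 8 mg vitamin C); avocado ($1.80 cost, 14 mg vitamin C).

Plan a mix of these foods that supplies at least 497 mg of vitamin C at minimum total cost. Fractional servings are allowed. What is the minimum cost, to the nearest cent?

$4.41

Cost per mg of vitamin C: strawberries $0.0089, sweet potato $0.0130, banana $0.0167, carrots $0.0500, avocado $0.1286.
With no serving limits, use only strawberries: 497 mg / 107 mg = 4.645 servings × $0.95 = $4.41.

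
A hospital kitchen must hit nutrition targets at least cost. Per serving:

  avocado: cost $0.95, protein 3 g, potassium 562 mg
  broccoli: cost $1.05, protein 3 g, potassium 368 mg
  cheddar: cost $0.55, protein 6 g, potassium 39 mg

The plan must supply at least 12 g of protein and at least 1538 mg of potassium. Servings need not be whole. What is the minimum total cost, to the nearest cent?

$2.92

At the optimum either one food covers both requirements or two foods hit both targets exactly; no other combination can be cheaper.
avocado only: max(12/3, 1538/562) = 4 servings → $3.80.
broccoli only: max(12/3, 1538/368) = 4.179 servings → $4.39.
cheddar only: max(12/6, 1538/39) = 39.44 servings → $21.69.
avocado + broccoli with both tight: 0.3402 servings and 3.66 servings → $4.17.
avocado + cheddar with both tight: 2.691 servings and 0.6544 servings → $2.92.
broccoli + cheddar: intersection lies outside the first quadrant.
So the least-cost plan costs $2.92.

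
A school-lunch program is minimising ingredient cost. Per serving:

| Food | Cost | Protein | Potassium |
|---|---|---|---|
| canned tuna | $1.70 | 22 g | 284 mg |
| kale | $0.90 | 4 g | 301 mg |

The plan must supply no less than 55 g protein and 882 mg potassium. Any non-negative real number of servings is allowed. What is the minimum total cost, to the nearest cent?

Compare the cost at each extreme point of the feasible region.
canned tuna only: max(55/22, 882/284) = 3.106 servings → $5.28.
kale only: max(55/4, 882/301) = 13.75 servings → $12.38.
canned tuna + kale with both tight: 2.375 servings and 0.6898 servings → $4.66.
The minimum over all feasible corners is $4.66.

$4.66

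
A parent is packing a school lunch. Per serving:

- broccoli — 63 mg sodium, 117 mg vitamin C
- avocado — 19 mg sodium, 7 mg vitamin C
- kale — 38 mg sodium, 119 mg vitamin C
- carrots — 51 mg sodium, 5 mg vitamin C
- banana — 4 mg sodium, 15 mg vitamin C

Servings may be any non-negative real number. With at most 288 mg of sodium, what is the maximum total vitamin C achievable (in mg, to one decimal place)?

Vitamin C per mg sodium: banana 3.75, kale 3.132, broccoli 1.857, avocado 0.3684, carrots 0.09804.
With no serving limits, spend the whole sodium allowance on banana: 288 mg / 4 mg × 15 mg = 1080.0 mg.

1080.0 mg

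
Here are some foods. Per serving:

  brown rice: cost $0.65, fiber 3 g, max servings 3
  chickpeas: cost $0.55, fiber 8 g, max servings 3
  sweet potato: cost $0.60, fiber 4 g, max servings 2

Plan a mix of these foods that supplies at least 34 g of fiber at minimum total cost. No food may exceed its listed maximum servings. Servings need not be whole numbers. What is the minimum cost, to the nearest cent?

Cost per g of fiber: chickpeas $0.0688, sweet potato $0.1500, brown rice $0.2167.
Take 3 servings of chickpeas: +24.0 g fiber for $1.65 (total $1.65, still need 10.0 g).
Take 2 servings of sweet potato: +8.0 g fiber for $1.20 (total $2.85, still need 2.0 g).
Take 0.6667 servings of brown rice: +2.0 g fiber for $0.43 (total $3.28, still need 0.0 g).
Filling from the cheapest source first is optimal under one linear minimum: $3.28.

$3.28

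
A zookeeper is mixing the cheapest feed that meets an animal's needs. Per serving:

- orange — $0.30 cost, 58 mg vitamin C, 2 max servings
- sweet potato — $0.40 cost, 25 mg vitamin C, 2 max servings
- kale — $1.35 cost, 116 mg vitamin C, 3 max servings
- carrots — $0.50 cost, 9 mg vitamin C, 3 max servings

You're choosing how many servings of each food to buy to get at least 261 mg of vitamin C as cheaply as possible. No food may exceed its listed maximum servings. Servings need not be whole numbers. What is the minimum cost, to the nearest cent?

Cost per mg of vitamin C: orange $0.0052, kale $0.0116, sweet potato $0.0160, carrots $0.0556.
Take 2 servings of orange: +116.0 mg vitamin C for $0.60 (total $0.60, still need 145.0 mg).
Take 1.25 servings of kale: +145.0 mg vitamin C for $1.69 (total $2.29, still need 0.0 mg).
Greedy by cheapest-per-mg is optimal for a single linear constraint, so the minimum cost is $2.29.

$2.29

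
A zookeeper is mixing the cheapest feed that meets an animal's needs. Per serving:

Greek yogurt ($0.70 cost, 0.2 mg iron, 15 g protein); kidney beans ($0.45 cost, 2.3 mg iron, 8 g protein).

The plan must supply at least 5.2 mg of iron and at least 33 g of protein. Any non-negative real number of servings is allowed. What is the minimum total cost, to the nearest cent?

$1.71

The cheapest plan sits at a corner of the feasible region — with two constraints it uses at most two foods.
Greek yogurt only: max(5.2/0.2, 33/15) = 26 servings → $18.20.
kidney beans only: max(5.2/2.3, 33/8) = 4.125 servings → $1.86.
Greek yogurt + kidney beans with both tight: 1.043 servings and 2.17 servings → $1.71.
Cheapest feasible corner: $1.71.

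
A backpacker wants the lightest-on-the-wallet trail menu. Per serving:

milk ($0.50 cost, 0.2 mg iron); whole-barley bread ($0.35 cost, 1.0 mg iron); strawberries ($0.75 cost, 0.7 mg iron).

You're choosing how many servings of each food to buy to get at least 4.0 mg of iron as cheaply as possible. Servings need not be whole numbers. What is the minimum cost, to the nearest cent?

$1.40

Cost per mg of iron: whole-barley bread $0.3500, strawberries $1.0714, milk $2.5000.
With no serving limits, use only whole-barley bread: 4.0 mg / 1.0 mg = 4 servings × $0.35 = $1.40.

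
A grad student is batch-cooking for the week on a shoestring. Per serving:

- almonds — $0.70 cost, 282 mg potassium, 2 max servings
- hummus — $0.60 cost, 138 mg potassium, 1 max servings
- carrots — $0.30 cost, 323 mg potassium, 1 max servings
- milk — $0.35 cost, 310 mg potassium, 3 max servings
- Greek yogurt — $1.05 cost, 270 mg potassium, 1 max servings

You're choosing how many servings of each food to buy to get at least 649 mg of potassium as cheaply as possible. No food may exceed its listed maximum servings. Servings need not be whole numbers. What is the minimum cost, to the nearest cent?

Cost per mg of potassium: carrots $0.0009, milk $0.0011, almonds $0.0025, Greek yogurt $0.0039, hummus $0.0043.
Take 1 serving of carrots: +323.0 mg potassium for $0.30 (total $0.30, still need 326.0 mg).
Take 1.052 servings of milk: +326.0 mg potassium for $0.37 (total $0.67, still need 0.0 mg).
Filling from the cheapest source first is optimal under one linear minimum: $0.67.

$0.67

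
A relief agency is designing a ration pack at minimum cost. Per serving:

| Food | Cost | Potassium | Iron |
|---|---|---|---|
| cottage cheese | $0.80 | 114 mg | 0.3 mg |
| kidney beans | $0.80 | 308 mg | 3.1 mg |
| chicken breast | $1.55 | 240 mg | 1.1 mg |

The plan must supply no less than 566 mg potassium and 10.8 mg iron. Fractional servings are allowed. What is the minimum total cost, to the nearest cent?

With two linear requirements the optimum uses one or two foods; enumerate the corners.
cottage cheese only: max(566/114, 10.8/0.3) = 36 servings → $28.80.
kidney beans only: max(566/308, 10.8/3.1) = 3.484 servings → $2.79.
chicken breast only: max(566/240, 10.8/1.1) = 9.818 servings → $15.22.
cottage cheese + kidney beans with both targets exact would need a negative amount; discard.
cottage cheese + chicken breast with both targets exact would need a negative amount; discard.
kidney beans + chicken breast: the both-tight solution has a negative serving — not a feasible corner.
So the least-cost plan costs $2.79.

$2.79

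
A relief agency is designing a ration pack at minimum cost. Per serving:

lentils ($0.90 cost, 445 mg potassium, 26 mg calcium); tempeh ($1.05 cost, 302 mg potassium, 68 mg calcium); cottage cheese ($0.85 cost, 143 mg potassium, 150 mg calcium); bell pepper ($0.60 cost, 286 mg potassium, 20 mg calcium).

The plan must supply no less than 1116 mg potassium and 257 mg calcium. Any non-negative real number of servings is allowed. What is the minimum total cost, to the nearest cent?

At the optimum either one food covers both requirements or two foods hit both targets exactly; no other combination can be cheaper.
lentils only: max(1116/445, 257/26) = 9.885 servings → $8.90.
tempeh only: max(1116/302, 257/68) = 3.779 servings → $3.97.
cottage cheese only: max(1116/143, 257/150) = 7.804 servings → $6.63.
bell pepper only: max(1116/286, 257/20) = 12.85 servings → $7.71.
lentils + tempeh: intersection lies outside the first quadrant.
lentils + cottage cheese with both tight: 2.073 servings and 1.354 servings → $3.02.
lentils + bell pepper: the both-tight solution has a negative serving — not a feasible corner.
tempeh + cottage cheese with both tight: 3.672 servings and 0.04852 servings → $3.90.
tempeh + bell pepper: intersection lies outside the first quadrant.
cottage cheese + bell pepper with both tight: 1.278 servings and 3.263 servings → $3.04.
Cheapest feasible corner: $3.02.

$3.02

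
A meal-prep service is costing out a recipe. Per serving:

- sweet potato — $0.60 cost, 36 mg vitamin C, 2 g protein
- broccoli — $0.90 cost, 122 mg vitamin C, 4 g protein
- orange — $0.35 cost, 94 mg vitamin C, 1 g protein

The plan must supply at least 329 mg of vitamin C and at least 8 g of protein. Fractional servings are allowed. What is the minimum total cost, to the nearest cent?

Minimising a linear cost over {vitamin C ≥ 329, protein ≥ 8, servings ≥ 0} — the optimum is at a vertex, using one or two foods.
sweet potato only: max(329/36, 8/2) = 9.139 servings → $5.48.
broccoli only: max(329/122, 8/4) = 2.697 servings → $2.43.
orange only: max(329/94, 8/1) = 8 servings → $2.80.
sweet potato + broccoli with both targets exact would need a negative amount; discard.
sweet potato + orange with both tight: 2.783 servings and 2.434 servings → $2.52.
broccoli + orange with both tight: 1.665 servings and 1.339 servings → $1.97.
So the least-cost plan costs $1.97.

$1.97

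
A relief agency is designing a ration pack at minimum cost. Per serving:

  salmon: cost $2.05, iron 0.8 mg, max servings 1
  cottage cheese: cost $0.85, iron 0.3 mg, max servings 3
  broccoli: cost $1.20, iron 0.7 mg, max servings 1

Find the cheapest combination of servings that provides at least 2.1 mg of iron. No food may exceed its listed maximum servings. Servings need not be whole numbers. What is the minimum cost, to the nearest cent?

$4.95

Cost per mg of iron: broccoli $1.7143, salmon $2.5625, cottage cheese $2.8333.
Take 1 serving of broccoli: +0.7 mg iron for $1.20 (total $1.20, still need 1.4 mg).
Take 1 serving of salmon: +0.8 mg iron for $2.05 (total $3.25, still need 0.6 mg).
Take 2 servings of cottage cheese: +0.6 mg iron for $1.70 (total $4.95, still need 0.0 mg).
Greedy by cheapest-per-mg is optimal for a single linear constraint, so the minimum cost is $4.95.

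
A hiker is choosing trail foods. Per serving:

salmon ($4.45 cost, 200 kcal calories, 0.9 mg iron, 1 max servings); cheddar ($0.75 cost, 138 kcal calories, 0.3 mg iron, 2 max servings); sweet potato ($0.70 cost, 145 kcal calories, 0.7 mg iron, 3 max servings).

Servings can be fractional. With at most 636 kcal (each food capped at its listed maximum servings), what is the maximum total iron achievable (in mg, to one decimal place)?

3.0 mg

Iron per kcal: sweet potato 0.004828, salmon 0.0045, cheddar 0.002174.
Take 3 servings of sweet potato: uses 435 kcal, +2.1 mg iron (running total 2.1 mg).
Take 1 serving of salmon: uses 200 kcal, +0.9 mg iron (running total 3.0 mg).
Take 0.007246 servings of cheddar: uses 1 kcal, +0.0 mg iron (running total 3.0 mg).
Filling greedily by iron-per-kcal is optimal for one linear limit, giving 3.0 mg.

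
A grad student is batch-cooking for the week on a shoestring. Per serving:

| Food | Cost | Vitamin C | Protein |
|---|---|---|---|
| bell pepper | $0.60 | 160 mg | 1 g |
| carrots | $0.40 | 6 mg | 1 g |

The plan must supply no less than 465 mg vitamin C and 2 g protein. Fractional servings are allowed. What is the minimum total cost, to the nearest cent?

$1.74

bell pepper only: max(465/160, 2/1) = 2.906 servings → $1.74.
carrots only: max(465/6, 2/1) = 77.5 servings → $31.00.
bell pepper + carrots: the both-tight solution has a negative serving — not a feasible corner.
The minimum over all feasible corners is $1.74.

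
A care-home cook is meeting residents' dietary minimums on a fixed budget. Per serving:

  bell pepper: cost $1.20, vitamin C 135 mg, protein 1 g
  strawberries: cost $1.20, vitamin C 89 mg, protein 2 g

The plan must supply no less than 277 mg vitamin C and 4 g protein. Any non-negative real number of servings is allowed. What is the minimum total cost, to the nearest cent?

$3.06

bell pepper only: max(277/135, 4/1) = 4 servings → $4.80.
strawberries only: max(277/89, 4/2) = 3.112 servings → $3.73.
bell pepper + strawberries with both tight: 1.094 servings and 1.453 servings → $3.06.
So the least-cost plan costs $3.06.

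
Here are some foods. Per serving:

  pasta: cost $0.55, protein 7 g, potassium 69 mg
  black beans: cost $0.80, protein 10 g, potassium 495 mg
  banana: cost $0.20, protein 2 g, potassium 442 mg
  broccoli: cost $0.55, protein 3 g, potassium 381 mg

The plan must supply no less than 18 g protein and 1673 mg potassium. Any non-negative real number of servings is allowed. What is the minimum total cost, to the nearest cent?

$1.53

The cheapest plan sits at a corner of the feasible region — with two constraints it uses at most two foods.
pasta only: max(18/7, 1673/69) = 24.25 servings → $13.34.
black beans only: max(18/10, 1673/495) = 3.38 servings → $2.70.
banana only: max(18/2, 1673/442) = 9 servings → $1.80.
broccoli only: max(18/3, 1673/381) = 6 servings → $3.30.
pasta + black beans: the both-tight solution has a negative serving — not a feasible corner.
pasta + banana with both tight: 1.56 servings and 3.542 servings → $1.57.
pasta + broccoli with both tight: 0.7476 servings and 4.256 servings → $2.75.
black beans + banana with both tight: 1.344 servings and 2.28 servings → $1.53.
black beans + broccoli with both tight: 0.791 servings and 3.363 servings → $2.48.
banana + broccoli: intersection lies outside the first quadrant.
So the least-cost plan costs $1.53.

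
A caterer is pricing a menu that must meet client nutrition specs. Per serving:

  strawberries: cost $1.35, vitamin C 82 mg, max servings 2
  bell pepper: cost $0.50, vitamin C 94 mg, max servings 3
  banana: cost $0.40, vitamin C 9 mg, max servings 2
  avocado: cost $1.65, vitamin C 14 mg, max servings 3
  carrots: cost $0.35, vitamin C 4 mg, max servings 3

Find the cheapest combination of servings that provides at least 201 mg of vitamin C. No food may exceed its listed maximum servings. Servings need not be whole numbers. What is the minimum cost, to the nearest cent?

Cost per mg of vitamin C: bell pepper $0.0053, strawberries $0.0165, banana $0.0444, carrots $0.0875, avocado $0.1179.
Take 2.138 servings of bell pepper: +201.0 mg vitamin C for $1.07 (total $1.07, still need 0.0 mg).
Greedy by cheapest-per-mg is optimal for a single linear constraint, so the minimum cost is $1.07.

$1.07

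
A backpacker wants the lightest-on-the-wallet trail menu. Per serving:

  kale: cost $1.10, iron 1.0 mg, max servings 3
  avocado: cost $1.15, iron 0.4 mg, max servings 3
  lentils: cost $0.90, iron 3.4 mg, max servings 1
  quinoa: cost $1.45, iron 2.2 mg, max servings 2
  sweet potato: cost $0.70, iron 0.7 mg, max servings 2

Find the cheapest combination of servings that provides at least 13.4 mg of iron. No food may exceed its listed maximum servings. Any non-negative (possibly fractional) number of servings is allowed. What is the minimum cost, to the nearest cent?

Cost per mg of iron: lentils $0.2647, quinoa $0.6591, sweet potato $1.0000, kale $1.1000, avocado $2.8750.
Take 1 serving of lentils: +3.4 mg iron for $0.90 (total $0.90, still need 10.0 mg).
Take 2 servings of quinoa: +4.4 mg iron for $2.90 (total $3.80, still need 5.6 mg).
Take 2 servings of sweet potato: +1.4 mg iron for $1.40 (total $5.20, still need 4.2 mg).
Take 3 servings of kale: +3.0 mg iron for $3.30 (total $8.50, still need 1.2 mg).
Take 3 servings of avocado: +1.2 mg iron for $3.45 (total $11.95, still need 0.0 mg).
Greedy by cheapest-per-mg is optimal for a single linear constraint, so the minimum cost is $11.95.

$11.95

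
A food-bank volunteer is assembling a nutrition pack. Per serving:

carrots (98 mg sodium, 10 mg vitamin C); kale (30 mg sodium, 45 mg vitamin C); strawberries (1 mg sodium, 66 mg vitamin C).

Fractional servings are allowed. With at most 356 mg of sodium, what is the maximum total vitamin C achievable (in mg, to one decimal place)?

Vitamin C per mg sodium: strawberries 66, kale 1.5, carrots 0.102.
With no serving limits, spend the whole sodium allowance on strawberries: 356 mg / 1 mg × 66 mg = 23496.0 mg.

23496.0 mg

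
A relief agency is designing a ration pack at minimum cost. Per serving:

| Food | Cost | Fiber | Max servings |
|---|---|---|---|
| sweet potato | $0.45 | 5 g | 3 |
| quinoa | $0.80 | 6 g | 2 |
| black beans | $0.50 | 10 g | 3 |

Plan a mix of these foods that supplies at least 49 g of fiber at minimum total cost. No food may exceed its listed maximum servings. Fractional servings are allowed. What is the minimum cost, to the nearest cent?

Cost per g of fiber: black beans $0.0500, sweet potato $0.0900, quinoa $0.1333.
Take 3 servings of black beans: +30.0 g fiber for $1.50 (total $1.50, still need 19.0 g).
Take 3 servings of sweet potato: +15.0 g fiber for $1.35 (total $2.85, still need 4.0 g).
Take 0.6667 servings of quinoa: +4.0 g fiber for $0.53 (total $3.38, still need 0.0 g).
Greedy by cheapest-per-g is optimal for a single linear constraint, so the minimum cost is $3.38.

$3.38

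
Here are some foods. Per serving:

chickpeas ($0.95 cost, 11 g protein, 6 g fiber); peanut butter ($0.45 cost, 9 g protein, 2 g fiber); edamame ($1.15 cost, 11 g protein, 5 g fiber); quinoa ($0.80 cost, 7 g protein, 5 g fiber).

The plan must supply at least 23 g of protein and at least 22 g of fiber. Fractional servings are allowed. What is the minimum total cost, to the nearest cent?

$3.48

Two binding constraints pin down two serving amounts, so the optimal mix uses at most two foods. The candidates are each food alone (scaled to the tighter of protein/fiber) and each pair with both constraints tight.
chickpeas only: max(23/11, 22/6) = 3.667 servings → $3.48.
peanut butter only: max(23/9, 22/2) = 11 servings → $4.95.
edamame only: max(23/11, 22/5) = 4.4 servings → $5.06.
quinoa only: max(23/7, 22/5) = 4.4 servings → $3.52.
chickpeas + peanut butter: the both-tight solution has a negative serving — not a feasible corner.
chickpeas + edamame: the both-tight solution has a negative serving — not a feasible corner.
chickpeas + quinoa: the both-tight solution has a negative serving — not a feasible corner.
peanut butter + edamame with both targets exact would need a negative amount; discard.
peanut butter + quinoa: intersection lies outside the first quadrant.
edamame + quinoa: the both-tight solution has a negative serving — not a feasible corner.
So the least-cost plan costs $3.48.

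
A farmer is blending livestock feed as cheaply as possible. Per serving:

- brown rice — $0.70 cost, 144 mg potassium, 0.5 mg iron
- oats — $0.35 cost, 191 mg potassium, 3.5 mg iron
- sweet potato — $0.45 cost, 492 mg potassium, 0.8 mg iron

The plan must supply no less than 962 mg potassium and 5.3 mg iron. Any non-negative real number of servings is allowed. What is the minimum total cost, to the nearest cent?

At the optimum either one food covers both requirements or two foods hit both targets exactly; no other combination can be cheaper.
brown rice only: max(962/144, 5.3/0.5) = 10.6 servings → $7.42.
oats only: max(962/191, 5.3/3.5) = 5.037 servings → $1.76.
sweet potato only: max(962/492, 5.3/0.8) = 6.625 servings → $2.98.
brown rice + oats with both tight: 5.764 servings and 0.6908 servings → $4.28.
brown rice + sweet potato: intersection lies outside the first quadrant.
oats + sweet potato with both tight: 1.171 servings and 1.501 servings → $1.09.
So the least-cost plan costs $1.09.

$1.09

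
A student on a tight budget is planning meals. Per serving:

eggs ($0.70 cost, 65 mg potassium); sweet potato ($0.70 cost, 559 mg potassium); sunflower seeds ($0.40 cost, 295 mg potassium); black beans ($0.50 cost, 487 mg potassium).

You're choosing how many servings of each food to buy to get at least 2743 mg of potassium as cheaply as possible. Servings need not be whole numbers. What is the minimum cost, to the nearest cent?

Cost per mg of potassium: black beans $0.0010, sweet potato $0.0013, sunflower seeds $0.0014, eggs $0.0108.
With no serving limits, use only black beans: 2743 mg / 487 mg = 5.632 servings × $0.50 = $2.82.

$2.82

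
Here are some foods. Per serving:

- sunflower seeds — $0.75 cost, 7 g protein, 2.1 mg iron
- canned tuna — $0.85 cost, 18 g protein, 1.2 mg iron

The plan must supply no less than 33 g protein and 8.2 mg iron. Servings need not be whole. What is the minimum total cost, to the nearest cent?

Check every corner: each single food scaled to meet both minima, and each pair solved so both constraints bind.
sunflower seeds only: max(33/7, 8.2/2.1) = 4.714 servings → $3.54.
canned tuna only: max(33/18, 8.2/1.2) = 6.833 servings → $5.81.
sunflower seeds + canned tuna with both tight: 3.673 servings and 0.4048 servings → $3.10.
Cheapest feasible corner: $3.10.

$3.10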